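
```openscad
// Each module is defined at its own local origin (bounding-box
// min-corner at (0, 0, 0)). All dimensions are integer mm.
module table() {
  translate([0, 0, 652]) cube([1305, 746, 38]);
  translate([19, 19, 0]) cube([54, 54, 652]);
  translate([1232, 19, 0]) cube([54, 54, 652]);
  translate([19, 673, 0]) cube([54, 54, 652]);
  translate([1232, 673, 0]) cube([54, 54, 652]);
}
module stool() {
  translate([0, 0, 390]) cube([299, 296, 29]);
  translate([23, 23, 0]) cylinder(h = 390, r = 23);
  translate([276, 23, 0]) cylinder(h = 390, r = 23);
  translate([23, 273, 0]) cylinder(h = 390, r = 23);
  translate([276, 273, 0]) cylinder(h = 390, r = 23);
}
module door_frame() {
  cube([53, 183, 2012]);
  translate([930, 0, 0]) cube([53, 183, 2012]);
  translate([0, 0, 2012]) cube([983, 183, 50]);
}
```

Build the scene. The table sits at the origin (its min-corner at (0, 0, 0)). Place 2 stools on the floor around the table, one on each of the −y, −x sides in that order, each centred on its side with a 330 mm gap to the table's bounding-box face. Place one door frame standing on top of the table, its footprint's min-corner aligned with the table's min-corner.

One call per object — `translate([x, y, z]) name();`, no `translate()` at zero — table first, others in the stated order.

table();
translate([503, -626, 0]) stool();
translate([-629, 225, 0]) stool();
translate([0, 0, 690]) door_frame();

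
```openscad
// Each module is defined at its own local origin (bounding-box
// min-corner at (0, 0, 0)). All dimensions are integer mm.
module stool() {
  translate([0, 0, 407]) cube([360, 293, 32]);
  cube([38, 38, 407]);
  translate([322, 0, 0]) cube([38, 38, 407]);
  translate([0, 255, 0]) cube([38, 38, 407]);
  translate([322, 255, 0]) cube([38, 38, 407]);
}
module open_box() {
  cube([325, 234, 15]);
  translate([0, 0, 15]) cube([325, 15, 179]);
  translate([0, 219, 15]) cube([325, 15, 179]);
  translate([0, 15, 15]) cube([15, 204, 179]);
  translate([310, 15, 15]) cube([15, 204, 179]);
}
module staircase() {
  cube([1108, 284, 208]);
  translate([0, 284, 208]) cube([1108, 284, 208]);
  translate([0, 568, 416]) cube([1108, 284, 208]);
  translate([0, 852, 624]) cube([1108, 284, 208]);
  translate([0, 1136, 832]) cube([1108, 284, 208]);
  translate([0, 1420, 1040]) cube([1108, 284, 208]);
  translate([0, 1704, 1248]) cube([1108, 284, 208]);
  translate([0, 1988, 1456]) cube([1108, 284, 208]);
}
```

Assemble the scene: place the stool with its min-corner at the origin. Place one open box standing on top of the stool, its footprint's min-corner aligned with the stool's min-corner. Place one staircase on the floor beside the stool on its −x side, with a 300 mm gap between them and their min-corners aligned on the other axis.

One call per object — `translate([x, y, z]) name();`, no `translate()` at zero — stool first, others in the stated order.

stool();
translate([0, 0, 439]) open_box();
translate([-1408, 0, 0]) staircase();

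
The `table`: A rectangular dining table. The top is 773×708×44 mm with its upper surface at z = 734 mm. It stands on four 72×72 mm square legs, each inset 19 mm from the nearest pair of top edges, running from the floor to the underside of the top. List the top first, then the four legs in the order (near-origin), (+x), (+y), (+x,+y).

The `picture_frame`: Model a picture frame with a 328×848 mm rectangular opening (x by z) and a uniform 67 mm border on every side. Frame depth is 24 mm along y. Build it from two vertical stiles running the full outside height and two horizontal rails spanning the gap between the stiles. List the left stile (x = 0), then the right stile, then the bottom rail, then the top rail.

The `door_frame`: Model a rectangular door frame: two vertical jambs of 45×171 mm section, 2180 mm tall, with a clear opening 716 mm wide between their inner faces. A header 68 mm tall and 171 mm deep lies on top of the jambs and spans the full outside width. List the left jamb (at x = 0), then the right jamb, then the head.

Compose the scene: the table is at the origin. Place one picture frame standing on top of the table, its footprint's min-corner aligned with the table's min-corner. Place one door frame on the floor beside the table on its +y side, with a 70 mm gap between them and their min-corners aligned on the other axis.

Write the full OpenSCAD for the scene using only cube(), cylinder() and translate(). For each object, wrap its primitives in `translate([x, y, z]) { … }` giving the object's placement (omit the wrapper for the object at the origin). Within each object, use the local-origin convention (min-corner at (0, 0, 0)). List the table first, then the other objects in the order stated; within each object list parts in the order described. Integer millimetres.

translate([0, 0, 690]) cube([773, 708, 44]);
translate([19, 19, 0]) cube([72, 72, 690]);
translate([682, 19, 0]) cube([72, 72, 690]);
translate([19, 617, 0]) cube([72, 72, 690]);
translate([682, 617, 0]) cube([72, 72, 690]);
translate([0, 0, 734]) {
  cube([67, 24, 982]);
  translate([395, 0, 0]) cube([67, 24, 982]);
  translate([67, 0, 0]) cube([328, 24, 67]);
  translate([67, 0, 915]) cube([328, 24, 67]);
}
translate([0, 778, 0]) {
  cube([45, 171, 2180]);
  translate([761, 0, 0]) cube([45, 171, 2180]);
  translate([0, 0, 2180]) cube([806, 171, 68]);
}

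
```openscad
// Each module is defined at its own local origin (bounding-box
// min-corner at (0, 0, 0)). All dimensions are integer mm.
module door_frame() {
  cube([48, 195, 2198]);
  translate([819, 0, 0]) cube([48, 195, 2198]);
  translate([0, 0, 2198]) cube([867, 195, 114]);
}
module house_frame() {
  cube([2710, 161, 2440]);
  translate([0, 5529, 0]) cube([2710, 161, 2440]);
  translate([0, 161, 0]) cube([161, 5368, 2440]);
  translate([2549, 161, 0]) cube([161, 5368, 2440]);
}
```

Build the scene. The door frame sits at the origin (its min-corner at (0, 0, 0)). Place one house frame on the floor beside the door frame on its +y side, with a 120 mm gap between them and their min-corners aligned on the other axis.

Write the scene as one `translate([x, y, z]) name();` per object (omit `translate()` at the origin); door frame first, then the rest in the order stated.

door_frame();
translate([0, 315, 0]) house_frame();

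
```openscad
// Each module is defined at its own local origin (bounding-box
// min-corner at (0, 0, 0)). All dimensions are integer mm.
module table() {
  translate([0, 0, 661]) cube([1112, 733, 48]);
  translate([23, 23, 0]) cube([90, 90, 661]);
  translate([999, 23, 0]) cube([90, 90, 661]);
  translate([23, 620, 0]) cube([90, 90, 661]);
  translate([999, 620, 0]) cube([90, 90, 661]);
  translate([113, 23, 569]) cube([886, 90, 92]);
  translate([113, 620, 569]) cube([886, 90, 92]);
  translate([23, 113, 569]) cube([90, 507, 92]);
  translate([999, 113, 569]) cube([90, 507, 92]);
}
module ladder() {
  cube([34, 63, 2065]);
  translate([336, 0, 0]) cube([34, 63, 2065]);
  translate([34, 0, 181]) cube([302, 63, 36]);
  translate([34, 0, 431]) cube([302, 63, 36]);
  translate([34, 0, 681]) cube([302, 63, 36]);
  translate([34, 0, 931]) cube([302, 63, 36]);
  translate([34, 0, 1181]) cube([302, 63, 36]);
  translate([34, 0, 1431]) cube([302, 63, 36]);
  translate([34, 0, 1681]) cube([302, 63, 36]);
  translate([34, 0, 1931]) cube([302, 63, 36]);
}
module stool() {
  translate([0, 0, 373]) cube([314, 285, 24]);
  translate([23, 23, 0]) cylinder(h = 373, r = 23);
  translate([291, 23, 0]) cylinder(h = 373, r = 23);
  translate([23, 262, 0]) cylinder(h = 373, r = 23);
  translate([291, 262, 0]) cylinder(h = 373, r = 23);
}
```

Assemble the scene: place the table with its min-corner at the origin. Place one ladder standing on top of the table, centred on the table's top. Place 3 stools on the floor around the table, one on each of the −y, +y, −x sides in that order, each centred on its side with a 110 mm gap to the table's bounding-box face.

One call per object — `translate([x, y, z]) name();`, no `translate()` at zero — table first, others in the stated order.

table();
translate([371, 335, 709]) ladder();
translate([399, -395, 0]) stool();
translate([399, 843, 0]) stool();
translate([-424, 224, 0]) stool();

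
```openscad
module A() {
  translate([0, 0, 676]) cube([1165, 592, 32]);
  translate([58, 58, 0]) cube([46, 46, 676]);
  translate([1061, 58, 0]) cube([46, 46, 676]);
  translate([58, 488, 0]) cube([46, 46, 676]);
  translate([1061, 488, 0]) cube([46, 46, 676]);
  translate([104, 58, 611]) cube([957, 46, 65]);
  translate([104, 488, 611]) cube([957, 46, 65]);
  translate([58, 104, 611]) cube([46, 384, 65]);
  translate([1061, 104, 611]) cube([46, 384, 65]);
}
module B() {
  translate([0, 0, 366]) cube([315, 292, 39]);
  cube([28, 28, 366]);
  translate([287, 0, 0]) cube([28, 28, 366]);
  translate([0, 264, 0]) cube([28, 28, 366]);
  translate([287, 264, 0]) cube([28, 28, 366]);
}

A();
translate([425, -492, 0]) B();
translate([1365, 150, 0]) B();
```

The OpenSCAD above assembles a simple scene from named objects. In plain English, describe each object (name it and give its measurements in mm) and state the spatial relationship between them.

A is a table with a 1165×592 mm rectangular top, 32 mm thick, top surface at z = 708 mm, supported by four 46×46 mm square legs, each inset 58 mm from the nearest pair of top edges, running from the floor. Four apron rails, 46 mm thick and 65 mm tall, run between adjacent legs with their top edges flush with the underside of the top and their outer faces flush with the legs' outer faces.

B is a four-legged stool. The seat is 315×292 mm, 39 mm thick, top at z = 405 mm. It stands on four square legs, each 28×28 mm in cross-section, from z = 0 to the seat underside, each flush with a corner of the seat.

Two stools sit around the table at the −y, +x sides.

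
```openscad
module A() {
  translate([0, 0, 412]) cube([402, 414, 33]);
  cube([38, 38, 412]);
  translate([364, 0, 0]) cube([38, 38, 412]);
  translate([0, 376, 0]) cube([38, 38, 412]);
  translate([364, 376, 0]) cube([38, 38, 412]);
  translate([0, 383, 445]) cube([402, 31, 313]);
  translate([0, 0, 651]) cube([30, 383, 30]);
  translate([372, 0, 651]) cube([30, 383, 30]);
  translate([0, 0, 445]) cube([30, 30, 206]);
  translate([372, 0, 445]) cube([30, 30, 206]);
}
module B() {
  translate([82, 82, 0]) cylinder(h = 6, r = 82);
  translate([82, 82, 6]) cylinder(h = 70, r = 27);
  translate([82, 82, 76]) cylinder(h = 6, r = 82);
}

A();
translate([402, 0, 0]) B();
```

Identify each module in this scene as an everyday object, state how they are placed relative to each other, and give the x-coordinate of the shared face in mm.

A is a chair. B is a spool. The spool is against the chair's +x side, with their −y faces flush. The x-coordinate of the shared face is 402 mm.

The chair's +x face and the spool's −x face are both at x = 402 mm.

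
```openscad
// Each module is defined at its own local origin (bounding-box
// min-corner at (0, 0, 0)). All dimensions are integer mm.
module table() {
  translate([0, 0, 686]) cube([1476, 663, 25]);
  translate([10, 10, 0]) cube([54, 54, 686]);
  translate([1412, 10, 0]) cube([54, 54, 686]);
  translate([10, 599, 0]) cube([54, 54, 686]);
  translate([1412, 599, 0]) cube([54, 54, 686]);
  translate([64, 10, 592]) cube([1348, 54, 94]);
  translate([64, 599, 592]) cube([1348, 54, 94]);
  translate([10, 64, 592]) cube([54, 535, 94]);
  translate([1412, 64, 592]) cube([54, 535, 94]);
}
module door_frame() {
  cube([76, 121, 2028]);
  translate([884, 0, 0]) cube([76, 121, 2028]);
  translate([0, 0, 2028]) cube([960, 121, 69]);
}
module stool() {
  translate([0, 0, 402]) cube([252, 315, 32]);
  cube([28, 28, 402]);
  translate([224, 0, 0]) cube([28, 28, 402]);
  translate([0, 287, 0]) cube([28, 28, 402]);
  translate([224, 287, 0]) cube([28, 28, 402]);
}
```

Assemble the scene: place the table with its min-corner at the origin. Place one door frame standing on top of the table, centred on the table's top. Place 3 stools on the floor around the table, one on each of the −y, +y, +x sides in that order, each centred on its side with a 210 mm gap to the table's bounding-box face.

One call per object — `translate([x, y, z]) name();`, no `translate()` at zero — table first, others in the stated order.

table();
translate([258, 271, 711]) door_frame();
translate([612, -525, 0]) stool();
translate([612, 873, 0]) stool();
translate([1686, 174, 0]) stool();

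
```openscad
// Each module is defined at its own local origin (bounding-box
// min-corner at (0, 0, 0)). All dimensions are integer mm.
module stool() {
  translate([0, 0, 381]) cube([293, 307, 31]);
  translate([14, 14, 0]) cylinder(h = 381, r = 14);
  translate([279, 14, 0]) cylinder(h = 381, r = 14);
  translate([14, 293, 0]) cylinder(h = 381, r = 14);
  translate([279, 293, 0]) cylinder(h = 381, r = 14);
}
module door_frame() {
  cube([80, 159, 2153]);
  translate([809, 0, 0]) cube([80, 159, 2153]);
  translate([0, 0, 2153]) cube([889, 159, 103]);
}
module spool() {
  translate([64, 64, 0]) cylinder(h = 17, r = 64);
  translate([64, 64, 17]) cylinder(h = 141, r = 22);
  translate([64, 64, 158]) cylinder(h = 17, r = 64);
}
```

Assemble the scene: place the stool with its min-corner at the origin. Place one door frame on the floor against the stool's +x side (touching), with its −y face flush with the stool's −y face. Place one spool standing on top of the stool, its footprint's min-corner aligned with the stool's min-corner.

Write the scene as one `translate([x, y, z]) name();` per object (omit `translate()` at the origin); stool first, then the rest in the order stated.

stool();
translate([293, 0, 0]) door_frame();
translate([0, 0, 412]) spool();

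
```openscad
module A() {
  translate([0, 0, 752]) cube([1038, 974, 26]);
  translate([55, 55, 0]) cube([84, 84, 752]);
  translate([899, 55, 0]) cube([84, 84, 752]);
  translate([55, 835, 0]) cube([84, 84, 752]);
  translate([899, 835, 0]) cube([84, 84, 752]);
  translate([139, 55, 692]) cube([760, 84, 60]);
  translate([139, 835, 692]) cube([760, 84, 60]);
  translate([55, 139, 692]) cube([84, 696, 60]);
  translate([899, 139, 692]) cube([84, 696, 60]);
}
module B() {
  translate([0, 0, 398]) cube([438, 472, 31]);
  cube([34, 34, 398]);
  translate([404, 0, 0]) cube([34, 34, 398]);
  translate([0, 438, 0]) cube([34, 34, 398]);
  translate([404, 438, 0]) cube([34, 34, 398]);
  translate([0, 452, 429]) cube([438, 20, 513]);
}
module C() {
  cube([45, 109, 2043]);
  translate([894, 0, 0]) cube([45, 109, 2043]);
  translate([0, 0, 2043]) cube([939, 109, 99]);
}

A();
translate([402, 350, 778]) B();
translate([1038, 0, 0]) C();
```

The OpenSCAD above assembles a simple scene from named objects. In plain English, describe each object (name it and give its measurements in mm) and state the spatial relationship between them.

A is a table with a 1038×974 mm rectangular top, 26 mm thick, top surface at z = 778 mm, supported by four 84×84 mm square legs, each inset 55 mm from the nearest pair of top edges, running from the floor. Four apron rails, 84 mm thick and 60 mm tall, run between adjacent legs with their top edges flush with the underside of the top and their outer faces flush with the legs' outer faces.

B is a chair. The seat is a 438×472×31 mm slab with its top at z = 429 mm, on four 34×34 mm corner legs (flush with the seat edges, standing on z = 0). A flat backrest 20 mm thick, 513 mm tall, spans the full seat width and rises from the seat top along its +y edge, rear face flush with the rear of the seat.

C is a rectangular door frame: two vertical jambs of 45×109 mm section, 2043 mm tall, with a clear opening 849 mm wide between their inner faces. A header 99 mm tall and 109 mm deep lies on top of the jambs and spans the full outside width.

The chair is on top of the table. The door frame is against the table's +x side, with their −y faces flush.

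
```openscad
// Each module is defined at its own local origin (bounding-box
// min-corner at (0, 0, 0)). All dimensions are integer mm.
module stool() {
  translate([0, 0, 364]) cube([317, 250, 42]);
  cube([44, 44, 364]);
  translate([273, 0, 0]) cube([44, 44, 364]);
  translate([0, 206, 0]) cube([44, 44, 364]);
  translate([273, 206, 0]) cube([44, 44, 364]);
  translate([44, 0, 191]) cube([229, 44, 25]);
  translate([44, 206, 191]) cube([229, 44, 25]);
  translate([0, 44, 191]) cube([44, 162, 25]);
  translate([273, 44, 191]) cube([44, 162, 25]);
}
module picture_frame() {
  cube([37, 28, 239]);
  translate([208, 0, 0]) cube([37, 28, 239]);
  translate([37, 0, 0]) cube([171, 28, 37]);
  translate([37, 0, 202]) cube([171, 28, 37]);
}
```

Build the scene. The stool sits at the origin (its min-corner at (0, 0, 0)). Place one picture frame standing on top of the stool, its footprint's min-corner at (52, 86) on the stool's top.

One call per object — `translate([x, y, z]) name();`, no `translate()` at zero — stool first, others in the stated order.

stool();
translate([52, 86, 406]) picture_frame();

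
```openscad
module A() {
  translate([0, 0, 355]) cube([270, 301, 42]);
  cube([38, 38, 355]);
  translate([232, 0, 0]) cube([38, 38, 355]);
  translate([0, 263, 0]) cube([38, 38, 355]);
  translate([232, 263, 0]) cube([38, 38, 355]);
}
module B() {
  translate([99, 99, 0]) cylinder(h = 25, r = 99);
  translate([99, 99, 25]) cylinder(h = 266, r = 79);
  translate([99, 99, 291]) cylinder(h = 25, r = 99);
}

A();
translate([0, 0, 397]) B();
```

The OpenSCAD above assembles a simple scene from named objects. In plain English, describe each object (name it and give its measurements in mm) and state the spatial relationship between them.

A is a simple wooden stool: a rectangular seat 270 mm (x) by 301 mm (y), 42 mm thick, top face at z = 397 mm, on four square legs, each 38×38 mm in cross-section. The legs rest on z = 0, each flush with a corner of the seat.

B is a spool: two coaxial disc flanges of radius 99 mm and thickness 25 mm, joined by a core cylinder of radius 79 mm and height 266 mm. The lower flange rests on z = 0 and the three cylinders share a vertical axis.

The spool is on top of the stool.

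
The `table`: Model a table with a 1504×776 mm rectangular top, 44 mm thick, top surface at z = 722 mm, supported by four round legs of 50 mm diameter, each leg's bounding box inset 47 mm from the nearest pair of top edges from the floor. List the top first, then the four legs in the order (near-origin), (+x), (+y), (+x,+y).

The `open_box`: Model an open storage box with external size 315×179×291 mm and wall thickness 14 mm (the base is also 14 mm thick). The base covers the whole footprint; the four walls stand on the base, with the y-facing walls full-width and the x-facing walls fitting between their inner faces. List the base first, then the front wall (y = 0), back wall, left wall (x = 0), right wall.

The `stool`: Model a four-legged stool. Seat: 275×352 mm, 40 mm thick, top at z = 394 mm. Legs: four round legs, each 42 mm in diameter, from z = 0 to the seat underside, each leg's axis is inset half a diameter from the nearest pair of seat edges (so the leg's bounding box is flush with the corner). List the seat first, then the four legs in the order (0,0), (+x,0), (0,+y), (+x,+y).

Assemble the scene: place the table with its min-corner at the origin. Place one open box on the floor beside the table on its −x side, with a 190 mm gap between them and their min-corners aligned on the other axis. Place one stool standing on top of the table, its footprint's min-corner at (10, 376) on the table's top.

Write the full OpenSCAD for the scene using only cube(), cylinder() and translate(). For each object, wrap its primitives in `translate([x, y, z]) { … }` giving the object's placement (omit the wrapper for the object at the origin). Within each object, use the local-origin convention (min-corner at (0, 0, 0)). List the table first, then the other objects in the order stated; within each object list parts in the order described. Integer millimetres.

translate([0, 0, 678]) cube([1504, 776, 44]);
translate([72, 72, 0]) cylinder(h = 678, r = 25);
translate([1432, 72, 0]) cylinder(h = 678, r = 25);
translate([72, 704, 0]) cylinder(h = 678, r = 25);
translate([1432, 704, 0]) cylinder(h = 678, r = 25);
translate([-505, 0, 0]) {
  cube([315, 179, 14]);
  translate([0, 0, 14]) cube([315, 14, 277]);
  translate([0, 165, 14]) cube([315, 14, 277]);
  translate([0, 14, 14]) cube([14, 151, 277]);
  translate([301, 14, 14]) cube([14, 151, 277]);
}
translate([10, 376, 722]) {
  translate([0, 0, 354]) cube([275, 352, 40]);
  translate([21, 21, 0]) cylinder(h = 354, r = 21);
  translate([254, 21, 0]) cylinder(h = 354, r = 21);
  translate([21, 331, 0]) cylinder(h = 354, r = 21);
  translate([254, 331, 0]) cylinder(h = 354, r = 21);
}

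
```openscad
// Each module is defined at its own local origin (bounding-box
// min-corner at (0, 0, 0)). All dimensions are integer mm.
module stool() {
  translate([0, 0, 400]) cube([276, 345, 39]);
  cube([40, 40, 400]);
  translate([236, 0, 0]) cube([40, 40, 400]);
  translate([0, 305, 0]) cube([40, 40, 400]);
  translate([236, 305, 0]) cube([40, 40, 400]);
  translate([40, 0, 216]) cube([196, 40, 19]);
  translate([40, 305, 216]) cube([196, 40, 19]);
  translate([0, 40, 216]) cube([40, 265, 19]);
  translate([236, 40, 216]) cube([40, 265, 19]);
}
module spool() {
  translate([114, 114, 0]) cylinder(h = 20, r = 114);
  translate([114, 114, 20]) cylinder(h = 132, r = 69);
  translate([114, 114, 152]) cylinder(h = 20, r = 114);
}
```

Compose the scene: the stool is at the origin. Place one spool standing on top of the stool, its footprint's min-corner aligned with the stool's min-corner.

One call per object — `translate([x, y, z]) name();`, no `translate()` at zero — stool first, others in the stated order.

stool();
translate([0, 0, 439]) spool();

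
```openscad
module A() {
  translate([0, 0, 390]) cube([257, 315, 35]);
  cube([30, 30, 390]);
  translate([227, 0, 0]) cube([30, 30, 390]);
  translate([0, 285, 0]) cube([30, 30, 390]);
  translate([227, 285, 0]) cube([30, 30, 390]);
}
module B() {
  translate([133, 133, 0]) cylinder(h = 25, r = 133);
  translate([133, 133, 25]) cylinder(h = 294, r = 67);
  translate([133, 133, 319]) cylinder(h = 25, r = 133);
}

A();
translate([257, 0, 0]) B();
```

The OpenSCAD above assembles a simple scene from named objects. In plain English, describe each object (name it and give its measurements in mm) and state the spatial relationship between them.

A is a four-legged stool. The seat is 257×315 mm, 35 mm thick, top at z = 425 mm. It stands on four square legs, each 30×30 mm in cross-section, from z = 0 to the seat underside, each flush with a corner of the seat.

B is a spool: two coaxial disc flanges of radius 133 mm and thickness 25 mm, joined by a core cylinder of radius 67 mm and height 294 mm. The lower flange rests on z = 0 and the three cylinders share a vertical axis.

The spool is against the stool's +x side, with their −y faces flush.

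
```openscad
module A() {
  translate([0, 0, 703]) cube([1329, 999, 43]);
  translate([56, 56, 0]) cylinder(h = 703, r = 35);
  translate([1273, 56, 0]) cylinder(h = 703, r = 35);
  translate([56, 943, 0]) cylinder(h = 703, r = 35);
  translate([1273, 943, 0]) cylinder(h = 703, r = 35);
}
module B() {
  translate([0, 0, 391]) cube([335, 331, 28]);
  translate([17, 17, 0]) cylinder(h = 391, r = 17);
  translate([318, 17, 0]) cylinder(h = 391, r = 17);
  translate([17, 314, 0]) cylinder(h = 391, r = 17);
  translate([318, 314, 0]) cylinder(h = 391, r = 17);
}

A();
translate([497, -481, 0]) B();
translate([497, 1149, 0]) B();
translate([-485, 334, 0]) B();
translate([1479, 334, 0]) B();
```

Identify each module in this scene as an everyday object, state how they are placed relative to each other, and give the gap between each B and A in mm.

A is a table. B is a stool. Four stools sit around the table at the −y, +y, −x, +x sides. The gap between each stool and the table is 150 mm.

Each stool's nearest face is 150 mm from the table's bounding box.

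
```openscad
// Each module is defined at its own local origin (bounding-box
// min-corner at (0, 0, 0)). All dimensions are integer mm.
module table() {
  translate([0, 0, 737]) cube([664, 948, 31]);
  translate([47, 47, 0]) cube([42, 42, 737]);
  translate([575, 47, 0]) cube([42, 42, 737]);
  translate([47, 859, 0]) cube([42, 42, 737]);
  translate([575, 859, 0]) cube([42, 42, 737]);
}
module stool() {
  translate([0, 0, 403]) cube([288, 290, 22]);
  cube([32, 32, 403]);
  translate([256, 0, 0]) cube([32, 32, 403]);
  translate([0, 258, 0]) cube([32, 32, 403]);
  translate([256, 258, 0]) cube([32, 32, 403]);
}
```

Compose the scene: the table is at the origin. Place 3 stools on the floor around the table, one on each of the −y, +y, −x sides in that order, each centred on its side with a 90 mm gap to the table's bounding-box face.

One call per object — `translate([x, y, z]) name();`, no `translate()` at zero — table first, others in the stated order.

table();
translate([188, -380, 0]) stool();
translate([188, 1038, 0]) stool();
translate([-378, 329, 0]) stool();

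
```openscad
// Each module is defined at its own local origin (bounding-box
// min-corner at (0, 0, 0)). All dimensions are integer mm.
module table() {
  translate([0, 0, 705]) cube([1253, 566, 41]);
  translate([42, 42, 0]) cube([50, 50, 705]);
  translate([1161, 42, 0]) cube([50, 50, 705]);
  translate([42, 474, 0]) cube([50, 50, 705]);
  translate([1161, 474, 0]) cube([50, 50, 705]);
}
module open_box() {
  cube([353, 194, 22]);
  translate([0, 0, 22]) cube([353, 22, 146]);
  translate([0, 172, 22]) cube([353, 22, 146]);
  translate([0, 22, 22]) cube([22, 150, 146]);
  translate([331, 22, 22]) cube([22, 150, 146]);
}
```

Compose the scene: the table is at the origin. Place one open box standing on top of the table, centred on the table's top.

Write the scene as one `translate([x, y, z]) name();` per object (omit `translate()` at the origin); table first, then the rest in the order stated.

table();
translate([450, 186, 746]) open_box();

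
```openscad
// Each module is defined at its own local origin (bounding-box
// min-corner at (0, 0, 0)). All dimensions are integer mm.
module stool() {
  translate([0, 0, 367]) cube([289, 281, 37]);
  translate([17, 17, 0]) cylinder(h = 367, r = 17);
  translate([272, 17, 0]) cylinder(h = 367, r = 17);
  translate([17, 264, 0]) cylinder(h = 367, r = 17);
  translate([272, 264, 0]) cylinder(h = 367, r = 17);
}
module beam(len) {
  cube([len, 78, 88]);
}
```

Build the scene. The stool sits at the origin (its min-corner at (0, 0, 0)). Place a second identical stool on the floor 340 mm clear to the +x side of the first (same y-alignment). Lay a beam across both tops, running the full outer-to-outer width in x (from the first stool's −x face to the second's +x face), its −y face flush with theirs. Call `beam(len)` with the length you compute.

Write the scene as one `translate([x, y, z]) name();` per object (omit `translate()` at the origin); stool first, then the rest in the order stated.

stool();
translate([629, 0, 0]) stool();
translate([0, 0, 404]) beam(918);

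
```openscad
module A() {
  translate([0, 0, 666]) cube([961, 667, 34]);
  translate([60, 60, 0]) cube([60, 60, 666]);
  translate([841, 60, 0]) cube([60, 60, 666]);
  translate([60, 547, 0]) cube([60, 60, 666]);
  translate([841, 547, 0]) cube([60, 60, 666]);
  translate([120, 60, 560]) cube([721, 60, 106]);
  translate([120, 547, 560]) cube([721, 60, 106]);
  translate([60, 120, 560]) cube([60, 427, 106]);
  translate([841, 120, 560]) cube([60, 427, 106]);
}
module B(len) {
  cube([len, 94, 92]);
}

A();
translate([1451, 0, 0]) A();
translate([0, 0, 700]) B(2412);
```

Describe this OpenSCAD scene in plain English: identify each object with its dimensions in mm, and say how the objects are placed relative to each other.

A is a table with a 961×667 mm rectangular top, 34 mm thick, top surface at z = 700 mm, supported by four 60×60 mm square legs, each inset 60 mm from the nearest pair of top edges, running from the floor. Four apron rails, 60 mm thick and 106 mm tall, run between adjacent legs with their top edges flush with the underside of the top and their outer faces flush with the legs' outer faces.

B is a rectangular beam 2412 mm long (x), 94 mm deep (y), 92 mm thick (z).

The beam spans the tops of two tables placed 490 mm apart, resting at z = 700 mm.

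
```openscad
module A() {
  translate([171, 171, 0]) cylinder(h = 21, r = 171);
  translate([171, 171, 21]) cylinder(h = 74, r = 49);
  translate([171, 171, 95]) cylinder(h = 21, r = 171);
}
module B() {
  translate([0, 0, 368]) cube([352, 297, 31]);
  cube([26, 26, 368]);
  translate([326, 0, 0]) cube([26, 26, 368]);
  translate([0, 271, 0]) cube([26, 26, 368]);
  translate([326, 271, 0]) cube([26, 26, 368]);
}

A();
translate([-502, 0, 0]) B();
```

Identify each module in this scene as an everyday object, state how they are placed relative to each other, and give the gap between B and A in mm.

A is a spool. B is a stool. The stool is on the floor beside the spool on its −x side. The gap between the stool and the spool is 150 mm.

The stool's nearest face is 150 mm from the spool's −x face.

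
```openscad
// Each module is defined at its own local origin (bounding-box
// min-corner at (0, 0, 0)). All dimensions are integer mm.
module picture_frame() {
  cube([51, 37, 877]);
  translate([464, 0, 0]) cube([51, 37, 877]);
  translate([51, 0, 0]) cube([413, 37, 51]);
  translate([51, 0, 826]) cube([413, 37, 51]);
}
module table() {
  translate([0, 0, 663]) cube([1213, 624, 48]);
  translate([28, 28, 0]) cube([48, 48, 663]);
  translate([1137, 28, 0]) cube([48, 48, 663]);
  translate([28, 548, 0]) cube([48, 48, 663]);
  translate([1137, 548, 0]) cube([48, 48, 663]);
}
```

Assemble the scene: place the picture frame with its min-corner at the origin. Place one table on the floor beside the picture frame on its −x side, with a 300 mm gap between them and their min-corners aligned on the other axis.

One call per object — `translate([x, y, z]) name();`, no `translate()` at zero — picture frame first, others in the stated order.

picture_frame();
translate([-1513, 0, 0]) table();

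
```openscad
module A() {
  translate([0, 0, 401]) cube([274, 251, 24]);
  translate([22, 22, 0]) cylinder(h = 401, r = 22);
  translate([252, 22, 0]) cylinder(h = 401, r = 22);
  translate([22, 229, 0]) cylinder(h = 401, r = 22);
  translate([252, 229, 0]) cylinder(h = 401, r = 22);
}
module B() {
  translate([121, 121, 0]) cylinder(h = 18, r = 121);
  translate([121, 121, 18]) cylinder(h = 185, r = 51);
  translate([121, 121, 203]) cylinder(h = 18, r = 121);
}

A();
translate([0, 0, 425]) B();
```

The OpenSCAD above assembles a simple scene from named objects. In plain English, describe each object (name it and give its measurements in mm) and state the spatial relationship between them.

A is a four-legged stool. The seat is a 274×251×24 mm slab whose top surface is at z = 425 mm; four round legs, each 44 mm in diameter, run from the floor (z = 0) to the underside of the seat, each leg's axis is inset half a diameter from the nearest pair of seat edges (so the leg's bounding box is flush with the corner).

B is a spool: two coaxial disc flanges of radius 121 mm and thickness 18 mm, joined by a core cylinder of radius 51 mm and height 185 mm. The lower flange rests on z = 0 and the three cylinders share a vertical axis.

The spool is on top of the stool.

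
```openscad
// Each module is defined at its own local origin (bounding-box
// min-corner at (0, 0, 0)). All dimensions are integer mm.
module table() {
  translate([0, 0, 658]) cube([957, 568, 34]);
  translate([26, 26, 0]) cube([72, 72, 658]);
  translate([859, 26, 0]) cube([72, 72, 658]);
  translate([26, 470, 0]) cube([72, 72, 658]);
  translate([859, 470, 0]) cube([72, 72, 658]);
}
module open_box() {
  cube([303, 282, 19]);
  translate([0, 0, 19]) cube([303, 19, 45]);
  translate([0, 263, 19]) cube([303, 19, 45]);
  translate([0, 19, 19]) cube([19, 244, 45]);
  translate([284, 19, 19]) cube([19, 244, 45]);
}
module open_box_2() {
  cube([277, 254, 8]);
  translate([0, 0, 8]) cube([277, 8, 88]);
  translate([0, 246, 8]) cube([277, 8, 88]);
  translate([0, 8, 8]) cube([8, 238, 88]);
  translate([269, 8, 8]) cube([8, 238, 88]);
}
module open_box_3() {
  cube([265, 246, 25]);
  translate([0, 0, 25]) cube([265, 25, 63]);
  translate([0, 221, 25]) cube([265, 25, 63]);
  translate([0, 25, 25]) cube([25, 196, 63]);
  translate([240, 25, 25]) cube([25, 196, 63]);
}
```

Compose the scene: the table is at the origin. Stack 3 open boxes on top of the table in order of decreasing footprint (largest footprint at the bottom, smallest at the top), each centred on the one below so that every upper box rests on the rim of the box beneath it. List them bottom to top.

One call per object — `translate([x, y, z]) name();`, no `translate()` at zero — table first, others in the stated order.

table();
translate([327, 143, 692]) open_box();
translate([340, 157, 756]) open_box_2();
translate([346, 161, 852]) open_box_3();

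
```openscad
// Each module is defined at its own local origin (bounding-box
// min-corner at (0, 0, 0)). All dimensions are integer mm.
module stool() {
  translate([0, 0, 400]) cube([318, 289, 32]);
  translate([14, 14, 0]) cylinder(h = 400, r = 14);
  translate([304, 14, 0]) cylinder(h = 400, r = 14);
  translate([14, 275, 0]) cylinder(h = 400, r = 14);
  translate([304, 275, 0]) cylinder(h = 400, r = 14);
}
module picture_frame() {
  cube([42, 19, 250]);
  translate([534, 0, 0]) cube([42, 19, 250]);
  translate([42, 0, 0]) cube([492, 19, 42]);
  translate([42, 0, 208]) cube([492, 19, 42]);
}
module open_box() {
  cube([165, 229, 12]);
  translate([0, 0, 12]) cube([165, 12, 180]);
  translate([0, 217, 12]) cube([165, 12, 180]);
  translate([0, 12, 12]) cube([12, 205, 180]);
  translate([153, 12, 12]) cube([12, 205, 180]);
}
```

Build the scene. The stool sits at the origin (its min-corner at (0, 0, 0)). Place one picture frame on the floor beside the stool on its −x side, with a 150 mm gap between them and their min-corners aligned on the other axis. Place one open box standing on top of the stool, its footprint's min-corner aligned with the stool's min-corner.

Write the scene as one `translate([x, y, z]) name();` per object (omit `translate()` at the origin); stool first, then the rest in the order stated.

stool();
translate([-726, 0, 0]) picture_frame();
translate([0, 0, 432]) open_box();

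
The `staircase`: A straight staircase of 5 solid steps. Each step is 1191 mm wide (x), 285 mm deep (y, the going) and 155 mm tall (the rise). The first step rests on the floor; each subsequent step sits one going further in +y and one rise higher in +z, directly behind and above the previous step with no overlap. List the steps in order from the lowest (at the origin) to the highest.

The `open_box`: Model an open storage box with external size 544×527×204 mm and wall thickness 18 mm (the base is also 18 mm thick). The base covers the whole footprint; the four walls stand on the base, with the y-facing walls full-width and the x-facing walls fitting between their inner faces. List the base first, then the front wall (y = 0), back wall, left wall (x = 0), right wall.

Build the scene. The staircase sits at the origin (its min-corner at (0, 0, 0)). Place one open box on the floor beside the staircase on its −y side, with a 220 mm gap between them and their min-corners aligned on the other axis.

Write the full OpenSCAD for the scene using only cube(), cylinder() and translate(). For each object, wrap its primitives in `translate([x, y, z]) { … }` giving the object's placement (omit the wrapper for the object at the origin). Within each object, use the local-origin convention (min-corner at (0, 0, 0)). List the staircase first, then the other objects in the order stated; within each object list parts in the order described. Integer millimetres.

cube([1191, 285, 155]);
translate([0, 285, 155]) cube([1191, 285, 155]);
translate([0, 570, 310]) cube([1191, 285, 155]);
translate([0, 855, 465]) cube([1191, 285, 155]);
translate([0, 1140, 620]) cube([1191, 285, 155]);
translate([0, -747, 0]) {
  cube([544, 527, 18]);
  translate([0, 0, 18]) cube([544, 18, 186]);
  translate([0, 509, 18]) cube([544, 18, 186]);
  translate([0, 18, 18]) cube([18, 491, 186]);
  translate([526, 18, 18]) cube([18, 491, 186]);
}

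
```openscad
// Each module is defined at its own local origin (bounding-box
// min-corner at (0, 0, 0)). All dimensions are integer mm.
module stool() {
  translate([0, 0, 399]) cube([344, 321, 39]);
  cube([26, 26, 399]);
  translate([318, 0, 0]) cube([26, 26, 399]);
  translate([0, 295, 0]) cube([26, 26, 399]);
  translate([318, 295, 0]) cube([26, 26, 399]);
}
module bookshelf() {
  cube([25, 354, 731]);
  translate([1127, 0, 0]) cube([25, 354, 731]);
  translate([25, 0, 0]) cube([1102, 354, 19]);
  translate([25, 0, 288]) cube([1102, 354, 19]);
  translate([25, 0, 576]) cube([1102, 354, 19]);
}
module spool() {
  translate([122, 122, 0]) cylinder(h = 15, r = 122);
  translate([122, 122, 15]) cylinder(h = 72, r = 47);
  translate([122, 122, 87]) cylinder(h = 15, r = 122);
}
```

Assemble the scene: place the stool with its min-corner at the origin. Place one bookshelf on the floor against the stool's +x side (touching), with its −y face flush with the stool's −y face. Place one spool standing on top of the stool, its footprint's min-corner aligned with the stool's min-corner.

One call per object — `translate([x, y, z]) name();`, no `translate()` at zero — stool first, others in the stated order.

stool();
translate([344, 0, 0]) bookshelf();
translate([0, 0, 438]) spool();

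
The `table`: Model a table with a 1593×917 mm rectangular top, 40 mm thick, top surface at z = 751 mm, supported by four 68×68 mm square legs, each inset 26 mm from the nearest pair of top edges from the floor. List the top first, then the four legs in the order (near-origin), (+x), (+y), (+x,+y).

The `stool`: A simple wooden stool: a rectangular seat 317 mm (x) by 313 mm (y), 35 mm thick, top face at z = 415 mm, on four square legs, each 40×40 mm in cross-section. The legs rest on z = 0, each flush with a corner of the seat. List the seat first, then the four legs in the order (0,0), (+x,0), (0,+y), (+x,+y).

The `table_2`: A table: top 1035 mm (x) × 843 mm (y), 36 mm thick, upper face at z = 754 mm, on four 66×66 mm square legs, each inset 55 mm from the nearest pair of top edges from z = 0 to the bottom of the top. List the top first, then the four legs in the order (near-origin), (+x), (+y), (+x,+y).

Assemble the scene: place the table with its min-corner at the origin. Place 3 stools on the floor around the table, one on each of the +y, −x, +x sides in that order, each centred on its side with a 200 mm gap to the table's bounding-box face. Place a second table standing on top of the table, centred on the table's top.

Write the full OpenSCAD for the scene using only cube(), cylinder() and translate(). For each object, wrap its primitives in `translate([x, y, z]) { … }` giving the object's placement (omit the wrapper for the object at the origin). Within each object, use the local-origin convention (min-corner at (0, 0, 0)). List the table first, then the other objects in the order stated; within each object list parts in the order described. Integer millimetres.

translate([0, 0, 711]) cube([1593, 917, 40]);
translate([26, 26, 0]) cube([68, 68, 711]);
translate([1499, 26, 0]) cube([68, 68, 711]);
translate([26, 823, 0]) cube([68, 68, 711]);
translate([1499, 823, 0]) cube([68, 68, 711]);
translate([638, 1117, 0]) {
  translate([0, 0, 380]) cube([317, 313, 35]);
  cube([40, 40, 380]);
  translate([277, 0, 0]) cube([40, 40, 380]);
  translate([0, 273, 0]) cube([40, 40, 380]);
  translate([277, 273, 0]) cube([40, 40, 380]);
}
translate([-517, 302, 0]) {
  translate([0, 0, 380]) cube([317, 313, 35]);
  cube([40, 40, 380]);
  translate([277, 0, 0]) cube([40, 40, 380]);
  translate([0, 273, 0]) cube([40, 40, 380]);
  translate([277, 273, 0]) cube([40, 40, 380]);
}
translate([1793, 302, 0]) {
  translate([0, 0, 380]) cube([317, 313, 35]);
  cube([40, 40, 380]);
  translate([277, 0, 0]) cube([40, 40, 380]);
  translate([0, 273, 0]) cube([40, 40, 380]);
  translate([277, 273, 0]) cube([40, 40, 380]);
}
translate([279, 37, 751]) {
  translate([0, 0, 718]) cube([1035, 843, 36]);
  translate([55, 55, 0]) cube([66, 66, 718]);
  translate([914, 55, 0]) cube([66, 66, 718]);
  translate([55, 722, 0]) cube([66, 66, 718]);
  translate([914, 722, 0]) cube([66, 66, 718]);
}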